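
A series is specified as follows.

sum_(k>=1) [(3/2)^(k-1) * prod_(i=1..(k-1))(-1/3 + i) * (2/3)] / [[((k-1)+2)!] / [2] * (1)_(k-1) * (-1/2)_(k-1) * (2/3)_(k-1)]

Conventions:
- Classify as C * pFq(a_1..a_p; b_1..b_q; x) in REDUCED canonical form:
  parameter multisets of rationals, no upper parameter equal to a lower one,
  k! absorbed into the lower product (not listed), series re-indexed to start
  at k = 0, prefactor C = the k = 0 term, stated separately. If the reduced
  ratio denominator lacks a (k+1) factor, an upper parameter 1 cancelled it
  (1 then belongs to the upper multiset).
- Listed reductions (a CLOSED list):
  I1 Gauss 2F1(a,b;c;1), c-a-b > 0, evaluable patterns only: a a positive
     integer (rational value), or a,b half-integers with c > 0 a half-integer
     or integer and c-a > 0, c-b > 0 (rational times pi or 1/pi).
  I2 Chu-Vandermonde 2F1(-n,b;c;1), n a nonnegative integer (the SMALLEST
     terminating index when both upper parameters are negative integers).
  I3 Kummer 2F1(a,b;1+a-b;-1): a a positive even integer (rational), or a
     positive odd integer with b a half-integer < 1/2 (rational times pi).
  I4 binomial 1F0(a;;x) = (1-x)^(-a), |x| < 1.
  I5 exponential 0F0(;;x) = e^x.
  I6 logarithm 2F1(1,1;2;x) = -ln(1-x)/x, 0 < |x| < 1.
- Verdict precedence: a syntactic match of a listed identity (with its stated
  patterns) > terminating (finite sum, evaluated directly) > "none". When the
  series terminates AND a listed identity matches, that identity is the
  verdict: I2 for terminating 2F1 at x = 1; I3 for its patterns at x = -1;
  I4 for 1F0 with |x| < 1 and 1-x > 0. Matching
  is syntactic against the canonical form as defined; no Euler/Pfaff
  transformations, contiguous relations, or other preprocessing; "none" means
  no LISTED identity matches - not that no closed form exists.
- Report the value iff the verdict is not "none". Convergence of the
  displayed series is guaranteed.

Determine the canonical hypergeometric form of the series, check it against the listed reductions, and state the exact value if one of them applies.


The tell: t_0 being 2/3, the running product (prefactor 2/3) telescopes to a rising factorial.
Step ratio: r(k) = (3/2) * 1 / [(k-1/2) (k+3) (k+1)] ; factor over Q: parameters, x = (3/2), and C = 2/3.

Classification (C = 2/3): 0F2 with upper {-}, lower {-1/2, 3}, argument x = 3/2. Verdict: none. No listed pattern accepts 0F2(-; -1/2, 3; 3/2).


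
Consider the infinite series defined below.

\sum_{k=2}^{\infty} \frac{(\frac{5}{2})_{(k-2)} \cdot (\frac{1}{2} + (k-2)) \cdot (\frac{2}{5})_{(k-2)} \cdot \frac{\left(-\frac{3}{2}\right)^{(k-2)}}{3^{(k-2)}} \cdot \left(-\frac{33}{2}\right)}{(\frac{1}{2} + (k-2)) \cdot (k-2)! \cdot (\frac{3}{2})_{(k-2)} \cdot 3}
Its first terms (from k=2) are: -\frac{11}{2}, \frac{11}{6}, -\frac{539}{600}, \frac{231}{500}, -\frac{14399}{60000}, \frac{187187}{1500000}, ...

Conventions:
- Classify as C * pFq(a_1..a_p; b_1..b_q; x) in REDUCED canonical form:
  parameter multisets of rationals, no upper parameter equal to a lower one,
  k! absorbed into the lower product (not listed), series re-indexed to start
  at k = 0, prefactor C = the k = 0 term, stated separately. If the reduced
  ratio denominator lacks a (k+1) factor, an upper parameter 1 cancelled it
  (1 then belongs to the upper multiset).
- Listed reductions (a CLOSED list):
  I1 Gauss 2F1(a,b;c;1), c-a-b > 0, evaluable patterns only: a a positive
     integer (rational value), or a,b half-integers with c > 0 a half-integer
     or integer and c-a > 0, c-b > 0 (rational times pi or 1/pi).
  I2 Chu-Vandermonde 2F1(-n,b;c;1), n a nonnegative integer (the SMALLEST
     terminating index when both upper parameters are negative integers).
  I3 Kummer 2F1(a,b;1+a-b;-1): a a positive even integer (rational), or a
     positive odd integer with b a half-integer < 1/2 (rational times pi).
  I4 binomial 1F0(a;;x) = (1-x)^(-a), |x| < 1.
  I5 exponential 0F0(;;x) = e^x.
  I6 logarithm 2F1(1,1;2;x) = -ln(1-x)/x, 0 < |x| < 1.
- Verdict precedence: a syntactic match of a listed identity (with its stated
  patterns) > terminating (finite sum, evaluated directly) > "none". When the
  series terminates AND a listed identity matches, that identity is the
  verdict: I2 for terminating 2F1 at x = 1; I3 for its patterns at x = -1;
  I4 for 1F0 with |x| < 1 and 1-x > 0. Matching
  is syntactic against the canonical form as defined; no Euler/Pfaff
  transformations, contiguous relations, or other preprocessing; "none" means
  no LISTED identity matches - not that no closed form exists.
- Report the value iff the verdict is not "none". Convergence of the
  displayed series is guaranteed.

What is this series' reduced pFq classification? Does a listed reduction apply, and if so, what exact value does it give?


With C = -\frac{11}{2}: the canonical form is 2F1(\frac{2}{5}, \frac{5}{2}; \frac{3}{2}; -\frac{1}{2}). Verdict: none here - no I1-I6 shape fits x = -\frac{1}{2} with lower {\frac{3}{2}}.

Key observation: x = -\frac{1}{2} and the two k-th powers (C = -11/2, x = -1/2) combine into one argument.
Ratio: r(k) = -\frac{1}{2} * (k+\frac{2}{5}) (k+\frac{5}{2}) / [(k+\frac{3}{2}) (k+1)] - rational; roots negated = parameters, x = -\frac{1}{2}, C = -\frac{11}{2}.


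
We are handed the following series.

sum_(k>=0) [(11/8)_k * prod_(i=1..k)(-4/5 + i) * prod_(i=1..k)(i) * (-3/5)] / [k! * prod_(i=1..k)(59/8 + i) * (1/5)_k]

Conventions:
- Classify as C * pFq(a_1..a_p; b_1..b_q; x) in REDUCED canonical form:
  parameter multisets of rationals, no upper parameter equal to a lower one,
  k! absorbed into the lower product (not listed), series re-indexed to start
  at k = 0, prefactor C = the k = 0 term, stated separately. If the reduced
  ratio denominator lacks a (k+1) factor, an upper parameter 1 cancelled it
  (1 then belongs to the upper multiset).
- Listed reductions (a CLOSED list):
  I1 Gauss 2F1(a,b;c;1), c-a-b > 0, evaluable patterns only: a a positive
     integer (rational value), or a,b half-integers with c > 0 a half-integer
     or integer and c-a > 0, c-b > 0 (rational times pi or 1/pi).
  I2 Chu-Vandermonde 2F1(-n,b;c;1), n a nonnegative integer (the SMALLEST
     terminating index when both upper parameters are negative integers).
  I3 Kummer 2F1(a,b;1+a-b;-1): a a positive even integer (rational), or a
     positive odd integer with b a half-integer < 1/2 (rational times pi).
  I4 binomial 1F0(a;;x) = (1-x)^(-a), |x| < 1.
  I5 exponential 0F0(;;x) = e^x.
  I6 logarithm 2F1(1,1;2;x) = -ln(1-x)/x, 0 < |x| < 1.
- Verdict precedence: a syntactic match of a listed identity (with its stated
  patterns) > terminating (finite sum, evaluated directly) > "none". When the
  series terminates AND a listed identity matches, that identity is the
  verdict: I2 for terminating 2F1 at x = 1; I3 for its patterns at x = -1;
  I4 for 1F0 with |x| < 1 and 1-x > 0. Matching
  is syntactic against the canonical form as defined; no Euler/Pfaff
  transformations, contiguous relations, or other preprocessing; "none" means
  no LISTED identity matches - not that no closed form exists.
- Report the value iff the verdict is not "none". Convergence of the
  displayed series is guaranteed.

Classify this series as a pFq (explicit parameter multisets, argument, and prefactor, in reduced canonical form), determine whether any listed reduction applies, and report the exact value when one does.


Reduced: x = 1, 2F1, upper = {1, 11/8}, lower = {67/8}, C = -3/5. Verdict (x = 1): the Gauss summation I1 applies (x = 1: the Gamma ratio telescopes since c-a-b = 6 > 0 and a = 1 in Z>0). Its exact value is -59/80.

The tell: with t_0 = -3/5, the parameter 1/5 appears in both the upper and lower lists and cancels.
Step ratio: r(k) = 1 * (k+1) (k+11/8) / [(k+67/8) (k+1)] - poly over poly, x = 1 from leading terms; C = -3/5 at k = 0.


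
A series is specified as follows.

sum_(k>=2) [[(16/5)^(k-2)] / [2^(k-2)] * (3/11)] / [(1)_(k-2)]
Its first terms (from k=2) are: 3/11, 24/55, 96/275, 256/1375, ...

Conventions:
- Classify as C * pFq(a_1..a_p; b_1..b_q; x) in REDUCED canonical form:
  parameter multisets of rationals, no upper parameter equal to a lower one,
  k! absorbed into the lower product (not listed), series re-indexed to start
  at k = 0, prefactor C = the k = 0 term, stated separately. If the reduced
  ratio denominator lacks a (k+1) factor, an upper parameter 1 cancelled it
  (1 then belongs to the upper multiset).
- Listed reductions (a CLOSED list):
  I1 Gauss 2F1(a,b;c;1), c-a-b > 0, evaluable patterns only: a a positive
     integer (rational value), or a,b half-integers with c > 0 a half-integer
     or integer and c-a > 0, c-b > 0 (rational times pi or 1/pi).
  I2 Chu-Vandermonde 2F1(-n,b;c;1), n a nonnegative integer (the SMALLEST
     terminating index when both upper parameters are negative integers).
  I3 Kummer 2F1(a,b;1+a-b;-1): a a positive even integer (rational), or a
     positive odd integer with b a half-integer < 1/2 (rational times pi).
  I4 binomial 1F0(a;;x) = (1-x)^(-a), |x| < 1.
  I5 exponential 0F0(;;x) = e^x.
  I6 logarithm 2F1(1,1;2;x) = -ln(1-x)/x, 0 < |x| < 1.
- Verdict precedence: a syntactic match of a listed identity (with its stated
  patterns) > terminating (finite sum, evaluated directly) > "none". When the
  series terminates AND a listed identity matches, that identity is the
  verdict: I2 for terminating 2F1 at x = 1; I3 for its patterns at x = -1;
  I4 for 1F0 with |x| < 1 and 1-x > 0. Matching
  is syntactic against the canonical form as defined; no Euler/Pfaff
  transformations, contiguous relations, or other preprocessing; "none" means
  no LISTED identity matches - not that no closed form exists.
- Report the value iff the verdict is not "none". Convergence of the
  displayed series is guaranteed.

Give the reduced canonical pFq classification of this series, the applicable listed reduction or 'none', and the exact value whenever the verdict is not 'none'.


x = 8/5 here; the reduced form reads 0F0, upper {-}, lower {-}, C = 3/11. Verdict: the exponential series (I5) fires (the 0F0 exponential series at x = 8/5). Hence: (3/11) * e^(8/5).

Key observation: t_0 = 3/11 here, and the two k-th powers (C = 3/11) combine into one argument.
Ratio: r(k) = (8/5) * 1 / [(k+1)] - rational; roots negated = parameters, x = (8/5), C = 3/11.


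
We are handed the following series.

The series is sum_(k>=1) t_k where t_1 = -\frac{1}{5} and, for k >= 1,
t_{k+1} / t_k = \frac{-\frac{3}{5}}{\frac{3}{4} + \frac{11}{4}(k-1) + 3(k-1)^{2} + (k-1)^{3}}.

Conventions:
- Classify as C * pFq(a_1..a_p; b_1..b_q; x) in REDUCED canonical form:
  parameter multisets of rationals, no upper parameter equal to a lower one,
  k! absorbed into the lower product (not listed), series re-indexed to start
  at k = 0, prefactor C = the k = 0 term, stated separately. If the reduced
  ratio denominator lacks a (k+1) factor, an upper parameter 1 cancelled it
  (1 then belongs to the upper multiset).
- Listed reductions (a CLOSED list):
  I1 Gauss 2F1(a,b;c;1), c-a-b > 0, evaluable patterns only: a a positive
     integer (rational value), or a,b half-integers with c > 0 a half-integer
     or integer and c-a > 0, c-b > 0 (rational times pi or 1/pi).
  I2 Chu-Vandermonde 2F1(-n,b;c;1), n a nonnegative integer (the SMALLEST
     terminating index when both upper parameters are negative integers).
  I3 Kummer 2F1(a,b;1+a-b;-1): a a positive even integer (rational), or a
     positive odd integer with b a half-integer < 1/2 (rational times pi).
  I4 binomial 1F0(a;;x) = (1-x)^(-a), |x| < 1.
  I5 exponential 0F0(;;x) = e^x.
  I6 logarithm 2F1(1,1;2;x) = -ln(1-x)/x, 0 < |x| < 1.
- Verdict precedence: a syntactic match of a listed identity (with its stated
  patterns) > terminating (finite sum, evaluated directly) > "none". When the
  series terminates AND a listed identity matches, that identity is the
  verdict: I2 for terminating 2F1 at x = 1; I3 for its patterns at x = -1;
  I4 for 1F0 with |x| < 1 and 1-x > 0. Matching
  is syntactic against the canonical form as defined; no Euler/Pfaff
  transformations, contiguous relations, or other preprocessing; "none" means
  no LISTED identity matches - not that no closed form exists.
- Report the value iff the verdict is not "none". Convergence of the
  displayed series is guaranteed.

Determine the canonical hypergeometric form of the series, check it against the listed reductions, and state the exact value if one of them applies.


Classification (C = -\frac{1}{5}): 0F2 with upper {-}, lower {\frac{1}{2}, \frac{3}{2}}, argument x = -\frac{3}{5}. Verdict: none. Every listed pattern misses the 0F2 form at -\frac{3}{5}, upper {-}.

The tell: t_0 = -\frac{1}{5} here, and the expanded ratio factors over Q; C = -1/5, roots give parameters.
Ratio: r(k) = -\frac{3}{5} * 1 / [(k+\frac{1}{2}) (k+\frac{3}{2}) (k+1)] - poly over poly, x = -\frac{3}{5} from leading terms; C = -\frac{1}{5} at k = 0.


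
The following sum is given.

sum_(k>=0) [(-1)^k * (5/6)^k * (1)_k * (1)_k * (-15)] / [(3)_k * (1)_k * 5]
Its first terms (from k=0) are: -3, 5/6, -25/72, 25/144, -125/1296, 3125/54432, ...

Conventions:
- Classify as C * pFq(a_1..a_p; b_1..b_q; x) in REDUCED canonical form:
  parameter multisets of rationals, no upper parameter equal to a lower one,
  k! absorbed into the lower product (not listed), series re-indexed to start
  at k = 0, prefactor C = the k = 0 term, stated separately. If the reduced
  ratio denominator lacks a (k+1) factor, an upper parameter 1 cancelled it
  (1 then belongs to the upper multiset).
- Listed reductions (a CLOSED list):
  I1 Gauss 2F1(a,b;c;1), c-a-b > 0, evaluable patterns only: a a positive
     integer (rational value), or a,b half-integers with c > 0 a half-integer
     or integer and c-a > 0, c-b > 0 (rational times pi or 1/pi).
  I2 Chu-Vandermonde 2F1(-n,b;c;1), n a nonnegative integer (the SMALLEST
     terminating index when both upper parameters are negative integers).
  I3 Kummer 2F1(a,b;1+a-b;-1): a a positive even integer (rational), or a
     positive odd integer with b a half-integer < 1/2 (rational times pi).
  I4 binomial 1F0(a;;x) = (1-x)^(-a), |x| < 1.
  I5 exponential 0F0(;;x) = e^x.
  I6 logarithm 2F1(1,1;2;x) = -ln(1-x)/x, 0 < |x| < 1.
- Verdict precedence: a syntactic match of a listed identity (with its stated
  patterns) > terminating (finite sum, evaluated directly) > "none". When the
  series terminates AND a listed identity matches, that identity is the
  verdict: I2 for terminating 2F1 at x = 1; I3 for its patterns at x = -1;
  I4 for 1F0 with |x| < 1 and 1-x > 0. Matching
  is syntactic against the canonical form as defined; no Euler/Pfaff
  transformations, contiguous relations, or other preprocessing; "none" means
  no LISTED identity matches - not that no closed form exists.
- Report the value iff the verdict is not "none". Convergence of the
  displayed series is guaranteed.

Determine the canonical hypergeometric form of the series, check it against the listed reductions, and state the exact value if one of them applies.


The series (x = -5/6) is 2F1: upper {1, 1}, lower {3}, prefactor -3. Verdict: no listed reduction: x = -5/6 and upper {1, 1} fail every I1-I6 pattern.

Structural cue: x = (-5/6) and the constant factors (C = -3) combine into one prefactor.
Consecutive-term ratio: r(k) = (-5/6) * (k+1) (k+1) / [(k+3) (k+1)] - poly over poly, x = (-5/6) from leading terms; C = -3 at k = 0.


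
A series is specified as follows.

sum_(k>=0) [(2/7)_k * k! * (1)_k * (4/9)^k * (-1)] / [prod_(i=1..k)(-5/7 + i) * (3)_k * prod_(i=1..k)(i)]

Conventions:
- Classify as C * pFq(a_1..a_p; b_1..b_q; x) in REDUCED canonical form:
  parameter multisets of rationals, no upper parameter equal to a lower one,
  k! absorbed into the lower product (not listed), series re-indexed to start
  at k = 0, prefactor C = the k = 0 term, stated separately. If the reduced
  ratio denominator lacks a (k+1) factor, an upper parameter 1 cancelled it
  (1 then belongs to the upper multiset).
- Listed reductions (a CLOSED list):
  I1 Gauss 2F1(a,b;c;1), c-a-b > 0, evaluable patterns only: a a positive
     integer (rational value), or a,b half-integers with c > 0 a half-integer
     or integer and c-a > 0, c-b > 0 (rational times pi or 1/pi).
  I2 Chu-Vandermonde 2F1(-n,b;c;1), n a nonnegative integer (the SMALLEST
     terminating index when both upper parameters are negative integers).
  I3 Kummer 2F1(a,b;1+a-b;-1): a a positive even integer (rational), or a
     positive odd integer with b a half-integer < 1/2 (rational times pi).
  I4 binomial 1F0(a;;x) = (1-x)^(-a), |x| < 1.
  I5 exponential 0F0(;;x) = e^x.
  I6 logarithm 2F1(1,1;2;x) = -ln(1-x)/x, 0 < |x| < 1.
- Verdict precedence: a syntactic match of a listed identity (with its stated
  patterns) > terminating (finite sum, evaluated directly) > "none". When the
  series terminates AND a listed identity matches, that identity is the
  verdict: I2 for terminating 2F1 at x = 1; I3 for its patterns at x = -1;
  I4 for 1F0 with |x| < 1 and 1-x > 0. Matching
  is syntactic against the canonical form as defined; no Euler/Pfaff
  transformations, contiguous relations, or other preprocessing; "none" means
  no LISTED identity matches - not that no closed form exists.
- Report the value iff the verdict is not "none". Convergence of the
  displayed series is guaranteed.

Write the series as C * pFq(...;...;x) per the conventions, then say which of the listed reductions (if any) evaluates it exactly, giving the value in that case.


First insight: t_0 = -1 here, and the lower running product (C = -1, x = 4/9) is a rising factorial.
Ratio: r(k) = (4/9) * (k+1) (k+1) / [(k+3) (k+1)] - rational; roots negated = parameters, x = (4/9), C = -1.

Reduced: x = 4/9, 2F1, upper = {1, 1}, lower = {3}, C = -1. Verdict: none. Every listed pattern misses the 2F1 form at 4/9, upper {1, 1}.


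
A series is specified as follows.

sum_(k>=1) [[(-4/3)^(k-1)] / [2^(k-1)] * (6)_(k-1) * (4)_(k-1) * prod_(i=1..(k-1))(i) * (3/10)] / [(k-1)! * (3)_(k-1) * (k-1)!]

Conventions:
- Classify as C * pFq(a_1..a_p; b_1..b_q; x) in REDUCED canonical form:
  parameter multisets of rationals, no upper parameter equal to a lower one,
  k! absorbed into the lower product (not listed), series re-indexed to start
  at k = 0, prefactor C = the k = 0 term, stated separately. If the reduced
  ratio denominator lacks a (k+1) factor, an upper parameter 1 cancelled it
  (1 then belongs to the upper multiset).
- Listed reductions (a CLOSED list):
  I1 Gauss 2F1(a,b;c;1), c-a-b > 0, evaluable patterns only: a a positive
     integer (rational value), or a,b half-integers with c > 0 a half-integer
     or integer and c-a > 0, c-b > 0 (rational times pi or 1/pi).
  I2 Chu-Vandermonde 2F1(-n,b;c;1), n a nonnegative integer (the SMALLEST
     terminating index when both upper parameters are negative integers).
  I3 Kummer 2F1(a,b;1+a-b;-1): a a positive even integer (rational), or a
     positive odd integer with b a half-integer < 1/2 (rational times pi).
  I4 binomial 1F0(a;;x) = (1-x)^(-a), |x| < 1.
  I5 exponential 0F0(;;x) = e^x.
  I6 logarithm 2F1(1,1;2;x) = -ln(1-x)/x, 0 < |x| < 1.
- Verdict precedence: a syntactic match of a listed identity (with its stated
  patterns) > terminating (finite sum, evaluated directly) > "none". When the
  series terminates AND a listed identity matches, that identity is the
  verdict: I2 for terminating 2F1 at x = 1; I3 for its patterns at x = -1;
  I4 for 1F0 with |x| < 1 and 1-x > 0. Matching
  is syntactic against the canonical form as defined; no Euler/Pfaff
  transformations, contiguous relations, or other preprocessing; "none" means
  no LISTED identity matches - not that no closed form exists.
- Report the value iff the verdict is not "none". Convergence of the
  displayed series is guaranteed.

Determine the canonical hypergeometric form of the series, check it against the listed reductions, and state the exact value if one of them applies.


The series (x = -2/3) is 2F1: upper {4, 6}, lower {3}, prefactor 3/10. Verdict: no listed reduction: x = -2/3 and upper {4, 6} fail every I1-I6 pattern.

The tell: t_0 being 3/10, the running product (C = 3/10) telescopes to a rising factorial.
Adjacent-term ratio: r(k) = (-2/3) * (k+4) (k+6) / [(k+3) (k+1)] - poly over poly, x = (-2/3) from leading terms; C = 3/10 at k = 0.


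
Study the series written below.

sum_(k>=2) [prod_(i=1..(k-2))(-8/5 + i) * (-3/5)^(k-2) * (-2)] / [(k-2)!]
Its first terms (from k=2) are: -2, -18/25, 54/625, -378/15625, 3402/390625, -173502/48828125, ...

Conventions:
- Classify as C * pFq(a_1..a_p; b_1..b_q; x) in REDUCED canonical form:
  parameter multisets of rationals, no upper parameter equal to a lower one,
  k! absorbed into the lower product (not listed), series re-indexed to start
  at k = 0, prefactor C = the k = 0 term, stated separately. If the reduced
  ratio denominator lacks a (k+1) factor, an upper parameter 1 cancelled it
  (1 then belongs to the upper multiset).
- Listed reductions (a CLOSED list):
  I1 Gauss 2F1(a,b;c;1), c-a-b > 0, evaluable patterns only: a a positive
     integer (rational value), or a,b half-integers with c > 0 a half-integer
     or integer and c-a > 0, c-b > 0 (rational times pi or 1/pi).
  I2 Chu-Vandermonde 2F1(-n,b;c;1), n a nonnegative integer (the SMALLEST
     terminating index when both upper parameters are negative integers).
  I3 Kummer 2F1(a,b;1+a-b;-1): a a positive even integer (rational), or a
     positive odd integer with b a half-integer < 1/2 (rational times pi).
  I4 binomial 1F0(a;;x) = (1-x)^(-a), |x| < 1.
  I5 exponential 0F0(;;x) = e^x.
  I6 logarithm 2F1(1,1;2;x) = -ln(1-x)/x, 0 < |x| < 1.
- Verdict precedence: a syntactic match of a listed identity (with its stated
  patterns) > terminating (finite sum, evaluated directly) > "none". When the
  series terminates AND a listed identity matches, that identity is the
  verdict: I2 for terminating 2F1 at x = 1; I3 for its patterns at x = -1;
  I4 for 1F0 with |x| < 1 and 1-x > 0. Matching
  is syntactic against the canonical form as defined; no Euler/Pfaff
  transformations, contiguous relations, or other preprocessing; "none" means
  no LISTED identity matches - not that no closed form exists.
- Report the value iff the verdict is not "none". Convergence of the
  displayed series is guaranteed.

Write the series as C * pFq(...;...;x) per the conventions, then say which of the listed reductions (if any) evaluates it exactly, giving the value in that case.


At argument -3/5: a 1F0 with upper {-3/5}, lower {-}, scaled by C = -2. Verdict: binomial (I4) applies (the 1F0 binomial series: exponent 3/5, x = -3/5). Exact value: (-2) * (8/5)^(3/5).

Key step: with t_0 = -2, the running product (C = -2, x = -3/5) telescopes to a rising factorial.
Term ratio: r(k) = (-3/5) * (k-3/5) / [(k+1)] ; factor over Q: parameters, x = (-3/5), and C = -2.


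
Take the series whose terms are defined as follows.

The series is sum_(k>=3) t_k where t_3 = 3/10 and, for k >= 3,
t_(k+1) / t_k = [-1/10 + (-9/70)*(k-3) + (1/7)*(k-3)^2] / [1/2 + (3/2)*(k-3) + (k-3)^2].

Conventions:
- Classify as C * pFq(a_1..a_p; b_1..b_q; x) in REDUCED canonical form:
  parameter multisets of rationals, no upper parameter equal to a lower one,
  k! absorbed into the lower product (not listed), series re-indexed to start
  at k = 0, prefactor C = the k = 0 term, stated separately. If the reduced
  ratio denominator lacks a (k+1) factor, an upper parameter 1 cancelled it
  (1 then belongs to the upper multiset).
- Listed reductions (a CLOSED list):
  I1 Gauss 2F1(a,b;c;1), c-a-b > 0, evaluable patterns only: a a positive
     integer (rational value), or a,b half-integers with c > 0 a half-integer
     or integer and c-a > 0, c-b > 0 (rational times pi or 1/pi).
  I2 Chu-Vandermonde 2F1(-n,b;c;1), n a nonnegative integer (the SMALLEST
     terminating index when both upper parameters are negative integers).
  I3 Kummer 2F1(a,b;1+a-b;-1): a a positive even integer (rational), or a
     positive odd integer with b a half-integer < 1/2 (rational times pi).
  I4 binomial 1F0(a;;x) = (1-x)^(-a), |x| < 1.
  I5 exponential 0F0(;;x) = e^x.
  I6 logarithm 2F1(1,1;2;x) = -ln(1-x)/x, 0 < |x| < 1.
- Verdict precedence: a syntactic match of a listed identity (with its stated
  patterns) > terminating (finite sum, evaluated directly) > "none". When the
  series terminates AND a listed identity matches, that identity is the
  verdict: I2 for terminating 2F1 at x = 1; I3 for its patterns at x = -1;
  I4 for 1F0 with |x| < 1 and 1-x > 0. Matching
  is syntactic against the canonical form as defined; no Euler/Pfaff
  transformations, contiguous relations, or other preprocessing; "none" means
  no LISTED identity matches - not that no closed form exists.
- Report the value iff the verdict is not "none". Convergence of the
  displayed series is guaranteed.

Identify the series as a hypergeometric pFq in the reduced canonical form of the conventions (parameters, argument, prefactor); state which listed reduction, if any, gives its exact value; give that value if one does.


This is 3/10 * 1F0(-7/5; -; 1/7) in reduced canonical form. Verdict (x = 1/7): the I4 binomial reduction applies (the 1F0 binomial series: exponent 7/5, x = 1/7). Sum: (3/10) * (6/7)^(7/5).

Structural cue: with t_0 = 3/10, cancel k + 1/2 from the displayed ratio first; then C = 3/10, x = 1/7.
Consecutive-term ratio: r(k) = (1/7) * (k-7/5) / [(k+1)] - rational; roots negated = parameters, x = (1/7), C = 3/10.


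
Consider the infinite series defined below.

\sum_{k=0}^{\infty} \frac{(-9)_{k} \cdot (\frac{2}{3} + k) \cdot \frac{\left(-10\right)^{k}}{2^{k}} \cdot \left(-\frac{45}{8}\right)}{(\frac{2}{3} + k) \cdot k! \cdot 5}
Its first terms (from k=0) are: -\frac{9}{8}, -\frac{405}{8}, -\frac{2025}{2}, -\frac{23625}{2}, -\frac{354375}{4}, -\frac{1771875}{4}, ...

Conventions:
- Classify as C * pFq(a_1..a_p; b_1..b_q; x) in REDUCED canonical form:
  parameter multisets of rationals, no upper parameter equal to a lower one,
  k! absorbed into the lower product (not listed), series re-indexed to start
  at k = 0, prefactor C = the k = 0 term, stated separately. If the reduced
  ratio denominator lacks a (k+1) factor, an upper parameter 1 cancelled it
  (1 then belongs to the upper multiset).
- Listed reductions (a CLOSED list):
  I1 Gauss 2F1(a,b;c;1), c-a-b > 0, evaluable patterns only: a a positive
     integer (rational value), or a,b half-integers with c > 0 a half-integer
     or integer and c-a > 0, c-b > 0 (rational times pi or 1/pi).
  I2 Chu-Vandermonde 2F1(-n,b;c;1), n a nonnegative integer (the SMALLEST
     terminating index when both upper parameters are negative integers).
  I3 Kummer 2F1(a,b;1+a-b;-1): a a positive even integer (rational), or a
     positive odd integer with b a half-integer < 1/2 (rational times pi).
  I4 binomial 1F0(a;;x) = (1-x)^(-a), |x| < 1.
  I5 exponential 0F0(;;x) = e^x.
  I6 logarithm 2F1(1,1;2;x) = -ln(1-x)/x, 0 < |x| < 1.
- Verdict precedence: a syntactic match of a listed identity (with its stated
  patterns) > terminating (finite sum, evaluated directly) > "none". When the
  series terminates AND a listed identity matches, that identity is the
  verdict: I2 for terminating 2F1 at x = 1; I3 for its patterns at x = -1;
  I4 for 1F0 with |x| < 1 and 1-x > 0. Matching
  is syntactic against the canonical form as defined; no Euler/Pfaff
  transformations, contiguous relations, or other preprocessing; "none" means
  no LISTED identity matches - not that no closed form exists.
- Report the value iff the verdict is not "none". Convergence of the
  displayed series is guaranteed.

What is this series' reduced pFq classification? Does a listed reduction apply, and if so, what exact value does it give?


At argument -5: a 1F0 with upper {-9}, lower {-}, scaled by C = -\frac{9}{8}. Verdict: terminating (-9 upstairs). 10 nonzero terms in all; added directly. Exact value: -11337408.

Key observation: t_0 = -\frac{9}{8} here, and the two k-th powers (C = -9/8, x = -5) combine into one argument.
Term ratio: r(k) = -5 * (k-9) / [(k+1)] - rational; roots negated = parameters, x = -5, C = -\frac{9}{8}.


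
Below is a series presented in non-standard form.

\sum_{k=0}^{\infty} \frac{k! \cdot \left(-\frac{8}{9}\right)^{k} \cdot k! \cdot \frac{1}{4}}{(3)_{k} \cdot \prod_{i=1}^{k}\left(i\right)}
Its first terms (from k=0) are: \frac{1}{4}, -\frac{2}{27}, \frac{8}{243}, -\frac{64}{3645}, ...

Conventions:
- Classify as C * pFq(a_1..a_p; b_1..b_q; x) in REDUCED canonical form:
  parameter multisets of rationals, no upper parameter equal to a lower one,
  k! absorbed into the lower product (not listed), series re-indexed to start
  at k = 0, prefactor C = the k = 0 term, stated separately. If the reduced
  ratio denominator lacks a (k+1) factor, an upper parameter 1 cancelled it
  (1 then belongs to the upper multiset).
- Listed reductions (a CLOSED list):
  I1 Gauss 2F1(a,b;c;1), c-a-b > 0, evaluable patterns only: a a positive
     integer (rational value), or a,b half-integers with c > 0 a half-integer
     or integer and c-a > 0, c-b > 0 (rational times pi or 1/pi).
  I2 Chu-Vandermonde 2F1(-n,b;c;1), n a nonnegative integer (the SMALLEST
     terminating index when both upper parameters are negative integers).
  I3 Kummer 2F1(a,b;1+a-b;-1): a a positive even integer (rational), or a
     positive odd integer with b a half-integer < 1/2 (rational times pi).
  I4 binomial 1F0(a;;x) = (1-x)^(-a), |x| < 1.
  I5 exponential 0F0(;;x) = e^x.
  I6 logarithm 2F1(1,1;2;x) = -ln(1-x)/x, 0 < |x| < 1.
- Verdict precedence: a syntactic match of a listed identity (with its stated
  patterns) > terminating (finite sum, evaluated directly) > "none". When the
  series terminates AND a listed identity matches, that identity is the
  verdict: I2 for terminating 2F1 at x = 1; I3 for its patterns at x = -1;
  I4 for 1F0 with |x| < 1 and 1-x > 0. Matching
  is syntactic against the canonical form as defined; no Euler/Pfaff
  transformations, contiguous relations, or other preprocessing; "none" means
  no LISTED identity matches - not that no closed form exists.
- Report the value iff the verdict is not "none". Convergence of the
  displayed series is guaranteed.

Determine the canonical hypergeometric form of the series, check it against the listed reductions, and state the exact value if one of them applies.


The series (x = -\frac{8}{9}) is 2F1: upper {1, 1}, lower {3}, prefactor \frac{1}{4}. Verdict: none - this 2F1 at x = -\frac{8}{9} matches no listed pattern, and upper {1, 1} holds no stopper.

First insight: x = -\frac{8}{9} and the factorial ratio (prefactor 1/4) (k+a-1)!/(a-1)! is a rising factorial (a)_k.
Adjacent-term ratio: r(k) = -\frac{8}{9} * (k+1) (k+1) / [(k+3) (k+1)] - rational in k, leading ratio -\frac{8}{9}; with t_0 = \frac{1}{4}, classification follows.


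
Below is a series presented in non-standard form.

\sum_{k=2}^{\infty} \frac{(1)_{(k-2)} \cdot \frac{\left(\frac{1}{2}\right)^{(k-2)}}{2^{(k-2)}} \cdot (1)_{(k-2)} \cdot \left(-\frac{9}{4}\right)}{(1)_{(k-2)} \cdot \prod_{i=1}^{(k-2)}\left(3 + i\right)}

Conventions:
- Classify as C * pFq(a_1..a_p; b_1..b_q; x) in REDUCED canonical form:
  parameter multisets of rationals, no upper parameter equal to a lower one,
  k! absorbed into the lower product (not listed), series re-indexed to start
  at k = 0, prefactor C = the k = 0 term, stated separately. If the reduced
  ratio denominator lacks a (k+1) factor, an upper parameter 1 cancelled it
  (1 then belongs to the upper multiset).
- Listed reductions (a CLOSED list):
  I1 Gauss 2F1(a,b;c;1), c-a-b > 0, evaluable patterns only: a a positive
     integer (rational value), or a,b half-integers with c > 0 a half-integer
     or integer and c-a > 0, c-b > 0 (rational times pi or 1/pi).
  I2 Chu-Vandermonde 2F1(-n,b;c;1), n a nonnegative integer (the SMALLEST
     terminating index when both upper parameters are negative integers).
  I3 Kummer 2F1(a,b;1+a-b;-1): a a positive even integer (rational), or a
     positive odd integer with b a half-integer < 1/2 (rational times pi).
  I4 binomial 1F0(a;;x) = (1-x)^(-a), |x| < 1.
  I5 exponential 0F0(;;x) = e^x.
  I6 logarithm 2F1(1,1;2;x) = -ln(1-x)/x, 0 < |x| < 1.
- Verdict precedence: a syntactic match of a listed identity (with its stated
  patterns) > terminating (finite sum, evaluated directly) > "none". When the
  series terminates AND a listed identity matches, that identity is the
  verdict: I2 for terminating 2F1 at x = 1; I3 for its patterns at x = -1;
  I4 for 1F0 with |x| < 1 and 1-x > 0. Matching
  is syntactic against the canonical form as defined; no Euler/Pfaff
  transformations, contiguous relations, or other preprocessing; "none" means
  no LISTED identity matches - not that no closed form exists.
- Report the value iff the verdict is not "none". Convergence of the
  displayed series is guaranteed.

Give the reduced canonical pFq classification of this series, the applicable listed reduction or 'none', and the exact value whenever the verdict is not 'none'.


The series (x = \frac{1}{4}) is 2F1: upper {1, 1}, lower {4}, prefactor -\frac{9}{4}. Verdict: none (x = \frac{1}{4}): each listed identity misses the multisets {1, 1} ; {4}.

Key step: t_0 being -\frac{9}{4}, (1)_k (C = -9/4, x = 1/4) is k! itself.
Step ratio: r(k) = \frac{1}{4} * (k+1) (k+1) / [(k+4) (k+1)] - poly over poly, x = \frac{1}{4} from leading terms; C = -\frac{9}{4} at k = 0.


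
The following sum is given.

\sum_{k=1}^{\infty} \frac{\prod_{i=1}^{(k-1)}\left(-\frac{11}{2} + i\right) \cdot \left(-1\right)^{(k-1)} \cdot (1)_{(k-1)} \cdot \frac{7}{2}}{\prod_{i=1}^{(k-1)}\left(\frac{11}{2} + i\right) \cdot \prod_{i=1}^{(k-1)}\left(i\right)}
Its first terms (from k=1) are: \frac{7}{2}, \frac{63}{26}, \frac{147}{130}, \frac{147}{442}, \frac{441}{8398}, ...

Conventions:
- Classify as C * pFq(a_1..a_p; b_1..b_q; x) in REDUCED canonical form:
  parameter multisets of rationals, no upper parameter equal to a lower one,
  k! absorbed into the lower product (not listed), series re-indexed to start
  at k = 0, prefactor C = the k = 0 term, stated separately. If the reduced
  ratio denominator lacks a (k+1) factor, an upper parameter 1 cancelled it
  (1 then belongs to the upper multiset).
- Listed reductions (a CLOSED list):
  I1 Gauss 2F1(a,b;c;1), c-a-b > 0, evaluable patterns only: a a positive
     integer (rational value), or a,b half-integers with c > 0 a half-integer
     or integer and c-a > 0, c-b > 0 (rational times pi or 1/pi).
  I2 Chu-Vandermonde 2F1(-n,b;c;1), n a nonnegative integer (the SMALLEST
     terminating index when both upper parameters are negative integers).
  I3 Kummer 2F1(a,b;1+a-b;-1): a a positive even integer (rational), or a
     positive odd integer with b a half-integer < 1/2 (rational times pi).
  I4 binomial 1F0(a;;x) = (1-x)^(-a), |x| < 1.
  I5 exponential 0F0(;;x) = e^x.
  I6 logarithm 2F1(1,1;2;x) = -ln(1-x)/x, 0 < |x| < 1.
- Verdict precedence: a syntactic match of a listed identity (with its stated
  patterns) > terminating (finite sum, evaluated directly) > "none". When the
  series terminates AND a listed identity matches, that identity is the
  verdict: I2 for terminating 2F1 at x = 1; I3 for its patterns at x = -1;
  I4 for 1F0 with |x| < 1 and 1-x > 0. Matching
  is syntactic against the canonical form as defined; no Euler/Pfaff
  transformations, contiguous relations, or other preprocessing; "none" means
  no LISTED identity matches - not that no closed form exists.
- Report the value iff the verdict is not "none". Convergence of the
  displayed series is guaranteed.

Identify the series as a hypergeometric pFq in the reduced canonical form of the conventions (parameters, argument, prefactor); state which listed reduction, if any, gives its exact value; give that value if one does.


Structural cue: x = -1 and the running product (C = 7/2) telescopes to a rising factorial.
Adjacent-term ratio: r(k) = -1 * (k-\frac{9}{2}) (k+1) / [(k+\frac{13}{2}) (k+1)] - rational; roots negated = parameters, x = -1, C = \frac{7}{2}.

Reduced: x = -1, 2F1, upper = {-\frac{9}{2}, 1}, lower = {\frac{13}{2}}, C = \frac{7}{2}. Verdict: Kummer's theorem (I3) matches (x = -1; c = \frac{13}{2} equals 1+a-b for upper {-\frac{9}{2}, 1}: listed pattern). Exact value: \frac{4851}{2048} \cdot \pi.


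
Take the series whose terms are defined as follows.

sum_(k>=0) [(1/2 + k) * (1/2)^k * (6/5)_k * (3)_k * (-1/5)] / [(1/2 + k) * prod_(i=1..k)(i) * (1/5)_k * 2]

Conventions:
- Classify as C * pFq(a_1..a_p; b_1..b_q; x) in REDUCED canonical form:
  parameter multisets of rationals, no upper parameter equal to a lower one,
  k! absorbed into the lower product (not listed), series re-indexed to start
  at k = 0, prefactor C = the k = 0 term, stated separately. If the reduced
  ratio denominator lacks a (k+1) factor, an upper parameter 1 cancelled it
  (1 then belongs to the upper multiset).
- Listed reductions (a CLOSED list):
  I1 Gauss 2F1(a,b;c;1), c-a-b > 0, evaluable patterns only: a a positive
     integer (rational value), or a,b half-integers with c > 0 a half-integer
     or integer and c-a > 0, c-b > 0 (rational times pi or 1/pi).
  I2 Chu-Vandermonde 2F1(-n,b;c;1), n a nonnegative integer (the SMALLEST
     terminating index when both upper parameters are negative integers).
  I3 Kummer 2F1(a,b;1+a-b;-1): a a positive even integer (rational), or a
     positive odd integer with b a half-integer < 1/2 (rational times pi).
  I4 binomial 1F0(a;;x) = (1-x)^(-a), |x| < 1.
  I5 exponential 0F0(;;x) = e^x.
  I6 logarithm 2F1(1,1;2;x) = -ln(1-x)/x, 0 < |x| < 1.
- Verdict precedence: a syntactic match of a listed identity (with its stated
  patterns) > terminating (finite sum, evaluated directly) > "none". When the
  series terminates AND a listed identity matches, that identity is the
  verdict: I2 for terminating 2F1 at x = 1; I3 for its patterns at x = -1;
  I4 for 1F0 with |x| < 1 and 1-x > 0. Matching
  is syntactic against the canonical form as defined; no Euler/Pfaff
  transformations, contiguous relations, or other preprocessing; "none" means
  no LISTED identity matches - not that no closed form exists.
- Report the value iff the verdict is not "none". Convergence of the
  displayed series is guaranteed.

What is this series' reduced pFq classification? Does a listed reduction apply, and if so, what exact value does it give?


Prefactor -1/10, argument 1/2: 2F1 with upper {6/5, 3} over lower {1/5}. Verdict: no listed reduction: x = 1/2 and upper {6/5, 3} fail every I1-I6 pattern.

The tell: x = (1/2) and the product of the first k integers (C = -1/10, x = 1/2) is k!.
Step ratio: r(k) = (1/2) * (k+6/5) (k+3) / [(k+1/5) (k+1)] ; factor over Q: parameters, x = (1/2), and C = -1/10.


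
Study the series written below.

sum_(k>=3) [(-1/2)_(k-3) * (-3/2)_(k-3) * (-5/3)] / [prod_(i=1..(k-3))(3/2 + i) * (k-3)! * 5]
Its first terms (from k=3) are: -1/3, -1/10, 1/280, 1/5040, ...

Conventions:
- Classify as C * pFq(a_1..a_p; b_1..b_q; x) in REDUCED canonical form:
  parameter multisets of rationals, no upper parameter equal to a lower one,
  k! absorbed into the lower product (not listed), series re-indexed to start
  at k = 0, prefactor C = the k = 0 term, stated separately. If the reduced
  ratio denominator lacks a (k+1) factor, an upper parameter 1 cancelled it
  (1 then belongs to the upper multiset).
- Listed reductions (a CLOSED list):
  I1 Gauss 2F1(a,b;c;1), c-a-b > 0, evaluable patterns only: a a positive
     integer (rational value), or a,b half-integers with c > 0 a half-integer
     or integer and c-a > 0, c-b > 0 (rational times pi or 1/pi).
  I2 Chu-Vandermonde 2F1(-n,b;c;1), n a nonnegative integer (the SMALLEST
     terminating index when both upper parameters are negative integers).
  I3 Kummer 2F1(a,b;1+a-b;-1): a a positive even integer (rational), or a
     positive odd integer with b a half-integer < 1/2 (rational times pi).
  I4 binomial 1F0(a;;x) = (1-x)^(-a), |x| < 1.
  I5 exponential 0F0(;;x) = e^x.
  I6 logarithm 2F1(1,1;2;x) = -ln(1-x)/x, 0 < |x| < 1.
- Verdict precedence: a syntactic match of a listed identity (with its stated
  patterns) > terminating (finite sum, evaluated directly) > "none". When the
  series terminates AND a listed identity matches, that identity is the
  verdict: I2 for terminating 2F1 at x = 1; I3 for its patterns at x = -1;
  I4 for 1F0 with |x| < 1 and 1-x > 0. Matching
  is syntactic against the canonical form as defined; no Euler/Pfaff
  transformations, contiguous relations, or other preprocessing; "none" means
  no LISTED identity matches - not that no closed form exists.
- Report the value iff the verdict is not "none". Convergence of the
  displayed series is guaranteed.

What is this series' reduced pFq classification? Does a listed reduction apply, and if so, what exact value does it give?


x = 1 here; the reduced form reads 2F1, upper {-3/2, -1/2}, lower {5/2}, C = -1/3. Verdict (x = 1): Gauss's theorem I1 (half-integer case) applies (x = 1; upper {-3/2, -1/2} half-integers, c = 5/2 in the evaluable pattern). Exact value: (-35/256) * pi.

The tell: from the first term -1/3: the constant factors (C = -1/3) combine into one prefactor.
Ratio: r(k) = 1 * (k-3/2) (k-1/2) / [(k+5/2) (k+1)] ; factor over Q: parameters, x = 1, and C = -1/3.
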